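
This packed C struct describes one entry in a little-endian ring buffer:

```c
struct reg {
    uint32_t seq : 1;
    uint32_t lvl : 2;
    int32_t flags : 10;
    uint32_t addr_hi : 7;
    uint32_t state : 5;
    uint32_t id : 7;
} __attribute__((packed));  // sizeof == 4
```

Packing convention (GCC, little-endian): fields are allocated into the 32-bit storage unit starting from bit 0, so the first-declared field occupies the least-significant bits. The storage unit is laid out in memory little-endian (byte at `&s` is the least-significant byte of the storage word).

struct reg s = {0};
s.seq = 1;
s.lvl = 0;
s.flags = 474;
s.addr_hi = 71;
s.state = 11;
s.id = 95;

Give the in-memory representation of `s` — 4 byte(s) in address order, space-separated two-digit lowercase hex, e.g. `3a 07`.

d1 ee b8 be

seq:1 = 1 → 0x1 << 0 → word 0x00000001
lvl:2 = 0 → 0x0 << 1 → word 0x00000001
flags:10 = 474 → 0x1da << 3 → word 0x00000ed1
addr_hi:7 = 71 → 0x47 << 13 → word 0x0008eed1
state:5 = 11 → 0xb << 20 → word 0x00b8eed1
id:7 = 95 → 0x5f << 25 → word 0xbeb8eed1
word = 0xbeb8eed1 → little-endian bytes:
  [0]=0xd1  [1]=0xee  [2]=0xb8  [3]=0xbe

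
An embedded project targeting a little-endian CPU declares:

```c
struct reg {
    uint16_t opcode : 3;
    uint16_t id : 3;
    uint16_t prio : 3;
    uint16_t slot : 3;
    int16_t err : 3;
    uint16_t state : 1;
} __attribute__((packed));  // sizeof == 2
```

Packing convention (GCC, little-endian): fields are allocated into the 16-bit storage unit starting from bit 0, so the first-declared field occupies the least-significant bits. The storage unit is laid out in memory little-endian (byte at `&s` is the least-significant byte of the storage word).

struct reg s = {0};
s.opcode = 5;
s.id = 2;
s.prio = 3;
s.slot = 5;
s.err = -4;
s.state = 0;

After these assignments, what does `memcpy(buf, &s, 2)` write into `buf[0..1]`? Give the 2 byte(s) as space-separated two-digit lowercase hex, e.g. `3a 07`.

d5 4a

opcode (3b) val=5 bits=0x5 at bit 0: 0x0005
id (3b) val=2 bits=0x2 at bit 3: 0x0015
prio (3b) val=3 bits=0x3 at bit 6: 0x00d5
slot (3b) val=5 bits=0x5 at bit 9: 0x0ad5
err (3b) val=-4 bits=0x4 at bit 12: 0x4ad5
state (1b) val=0 bits=0x0 at bit 15: 0x4ad5
word = 0x4ad5 → little-endian bytes:
  [0]=0xd5  [1]=0x4a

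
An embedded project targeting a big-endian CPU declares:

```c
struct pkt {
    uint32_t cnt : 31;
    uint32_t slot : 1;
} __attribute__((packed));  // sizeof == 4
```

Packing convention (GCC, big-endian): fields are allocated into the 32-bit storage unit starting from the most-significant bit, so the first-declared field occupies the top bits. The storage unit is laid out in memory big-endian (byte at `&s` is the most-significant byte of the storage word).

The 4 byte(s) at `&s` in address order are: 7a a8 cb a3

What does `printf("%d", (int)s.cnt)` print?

[0]=0x7a [1]=0xa8 [2]=0xcb [3]=0xa3 (big-endian) → word 0x7aa8cba3
cnt:31 @ bit 1 → (0x7aa8cba3>>1)&0x7fffffff = 0x3d5465d1  ←
slot:1 @ bit 0 → (0x7aa8cba3>>0)&0x1 = 0x1

1028941265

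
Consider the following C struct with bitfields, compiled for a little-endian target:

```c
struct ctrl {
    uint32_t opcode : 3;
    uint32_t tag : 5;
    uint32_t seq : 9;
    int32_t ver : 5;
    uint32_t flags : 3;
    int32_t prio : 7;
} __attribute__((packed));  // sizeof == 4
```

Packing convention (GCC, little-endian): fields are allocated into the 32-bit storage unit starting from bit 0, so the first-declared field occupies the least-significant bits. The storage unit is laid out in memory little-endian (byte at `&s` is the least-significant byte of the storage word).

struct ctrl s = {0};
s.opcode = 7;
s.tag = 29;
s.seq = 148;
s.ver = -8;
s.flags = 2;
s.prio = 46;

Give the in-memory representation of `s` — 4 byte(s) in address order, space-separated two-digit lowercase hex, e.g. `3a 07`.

[0+:3] opcode=7 & 0x7 = 0x7; word=0x00000007
[3+:5] tag=29 & 0x1f = 0x1d; word=0x000000ef
[8+:9] seq=148 & 0x1ff = 0x94; word=0x000094ef
[17+:5] ver=-8 & 0x1f = 0x18; word=0x003094ef
[22+:3] flags=2 & 0x7 = 0x2; word=0x00b094ef
[25+:7] prio=46 & 0x7f = 0x2e; word=0x5cb094ef
word = 0x5cb094ef → little-endian bytes:
  [0]=0xef  [1]=0x94  [2]=0xb0  [3]=0x5c

ef 94 b0 5c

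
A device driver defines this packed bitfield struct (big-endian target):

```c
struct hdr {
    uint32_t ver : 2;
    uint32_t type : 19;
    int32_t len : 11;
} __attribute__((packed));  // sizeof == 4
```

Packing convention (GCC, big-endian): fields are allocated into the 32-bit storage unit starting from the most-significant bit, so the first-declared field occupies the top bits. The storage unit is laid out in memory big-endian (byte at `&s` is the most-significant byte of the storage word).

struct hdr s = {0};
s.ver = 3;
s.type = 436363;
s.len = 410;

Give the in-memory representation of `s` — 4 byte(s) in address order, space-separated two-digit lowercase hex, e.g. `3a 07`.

ver (2b) val=3 bits=0x3 at bit 30: 0xc0000000
type (19b) val=436363 bits=0x6a88b at bit 11: 0xf5445800
len (11b) val=410 bits=0x19a at bit 0: 0xf544599a
word = 0xf544599a → big-endian bytes:
  [0]=0xf5  [1]=0x44  [2]=0x59  [3]=0x9a

f5 44 59 9a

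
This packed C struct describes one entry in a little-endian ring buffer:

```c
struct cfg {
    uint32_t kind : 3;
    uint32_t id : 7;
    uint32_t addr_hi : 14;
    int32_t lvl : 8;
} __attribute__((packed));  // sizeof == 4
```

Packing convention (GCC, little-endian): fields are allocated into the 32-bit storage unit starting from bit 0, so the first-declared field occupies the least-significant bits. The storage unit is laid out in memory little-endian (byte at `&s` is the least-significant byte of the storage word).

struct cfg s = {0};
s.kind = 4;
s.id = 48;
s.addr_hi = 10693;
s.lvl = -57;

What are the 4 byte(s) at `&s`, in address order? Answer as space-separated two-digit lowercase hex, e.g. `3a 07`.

kind:3 = 4 → 0x4 << 0 → word 0x00000004
id:7 = 48 → 0x30 << 3 → word 0x00000184
addr_hi:14 = 10693 → 0x29c5 << 10 → word 0x00a71584
lvl:8 = -57 → 0xc7 << 24 → word 0xc7a71584
word = 0xc7a71584 → little-endian bytes:
  [0]=0x84  [1]=0x15  [2]=0xa7  [3]=0xc7

84 15 a7 c7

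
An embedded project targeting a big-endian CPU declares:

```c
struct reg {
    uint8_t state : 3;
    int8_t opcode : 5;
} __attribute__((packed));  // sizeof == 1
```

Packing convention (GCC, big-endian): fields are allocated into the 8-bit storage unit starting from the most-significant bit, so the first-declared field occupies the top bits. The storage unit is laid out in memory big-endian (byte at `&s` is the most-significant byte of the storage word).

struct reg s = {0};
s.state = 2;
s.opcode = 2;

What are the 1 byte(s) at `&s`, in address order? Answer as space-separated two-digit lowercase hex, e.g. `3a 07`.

42

state:3 = 2 → 0x2 << 5 → word 0x40
opcode:5 = 2 → 0x2 << 0 → word 0x42
word = 0x42 → big-endian bytes:
  [0]=0x42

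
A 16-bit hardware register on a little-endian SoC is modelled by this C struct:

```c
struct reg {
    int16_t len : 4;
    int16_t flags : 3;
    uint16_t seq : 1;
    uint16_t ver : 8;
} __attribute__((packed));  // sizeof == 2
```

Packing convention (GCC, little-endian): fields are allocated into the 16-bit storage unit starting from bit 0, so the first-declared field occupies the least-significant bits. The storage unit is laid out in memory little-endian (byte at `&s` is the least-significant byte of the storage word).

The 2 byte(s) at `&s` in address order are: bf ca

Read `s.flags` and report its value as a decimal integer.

3

[0]=0xbf [1]=0xca (little-endian) → word 0xcabf
len:4 @ bit 0 → (0xcabf>>0)&0xf = 0xf
flags:3 @ bit 4 → (0xcabf>>4)&0x7 = 0x3  ←
seq:1 @ bit 7 → (0xcabf>>7)&0x1 = 0x1
ver:8 @ bit 8 → (0xcabf>>8)&0xff = 0xca
flags signed 3b, MSB=0: value = 3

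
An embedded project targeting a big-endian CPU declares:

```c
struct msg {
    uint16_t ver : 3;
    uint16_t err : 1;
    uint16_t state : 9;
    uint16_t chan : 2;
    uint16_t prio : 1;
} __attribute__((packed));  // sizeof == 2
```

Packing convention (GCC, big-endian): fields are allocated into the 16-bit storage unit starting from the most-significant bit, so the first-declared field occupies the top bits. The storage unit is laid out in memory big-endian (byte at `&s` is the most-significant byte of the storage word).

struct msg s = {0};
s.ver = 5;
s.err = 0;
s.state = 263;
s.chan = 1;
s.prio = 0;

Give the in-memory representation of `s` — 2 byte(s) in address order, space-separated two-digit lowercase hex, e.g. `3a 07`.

a8 3a

ver:3 = 5 → 0x5 << 13 → word 0xa000
err:1 = 0 → 0x0 << 12 → word 0xa000
state:9 = 263 → 0x107 << 3 → word 0xa838
chan:2 = 1 → 0x1 << 1 → word 0xa83a
prio:1 = 0 → 0x0 << 0 → word 0xa83a
word = 0xa83a → big-endian bytes:
  [0]=0xa8  [1]=0x3a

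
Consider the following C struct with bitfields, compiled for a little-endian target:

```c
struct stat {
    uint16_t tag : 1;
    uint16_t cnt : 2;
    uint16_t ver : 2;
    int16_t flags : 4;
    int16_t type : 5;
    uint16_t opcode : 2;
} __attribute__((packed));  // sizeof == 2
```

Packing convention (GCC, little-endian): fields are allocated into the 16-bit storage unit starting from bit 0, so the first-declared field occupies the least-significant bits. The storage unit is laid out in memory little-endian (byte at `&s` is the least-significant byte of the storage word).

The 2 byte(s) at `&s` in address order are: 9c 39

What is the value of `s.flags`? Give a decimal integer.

-4

[0]=0x9c [1]=0x39 (little-endian) → word 0x399c
tag:1 @ bit 0 → (0x399c>>0)&0x1 = 0x0
cnt:2 @ bit 1 → (0x399c>>1)&0x3 = 0x2
ver:2 @ bit 3 → (0x399c>>3)&0x3 = 0x3
flags:4 @ bit 5 → (0x399c>>5)&0xf = 0xc  ←
type:5 @ bit 9 → (0x399c>>9)&0x1f = 0x1c
opcode:2 @ bit 14 → (0x399c>>14)&0x3 = 0x0
flags signed 4b, MSB=1: 12 - 16 = -4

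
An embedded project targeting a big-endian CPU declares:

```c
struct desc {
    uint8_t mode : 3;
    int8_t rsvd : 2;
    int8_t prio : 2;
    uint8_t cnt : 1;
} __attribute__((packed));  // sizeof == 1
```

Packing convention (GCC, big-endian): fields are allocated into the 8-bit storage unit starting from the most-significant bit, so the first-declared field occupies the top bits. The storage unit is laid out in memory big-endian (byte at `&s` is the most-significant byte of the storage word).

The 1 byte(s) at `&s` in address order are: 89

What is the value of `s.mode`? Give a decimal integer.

[0]=0x89 (big-endian) → word 0x89
mode:3 @ bit 5 → (0x89>>5)&0x7 = 0x4  ←
rsvd:2 @ bit 3 → (0x89>>3)&0x3 = 0x1
prio:2 @ bit 1 → (0x89>>1)&0x3 = 0x0
cnt:1 @ bit 0 → (0x89>>0)&0x1 = 0x1

4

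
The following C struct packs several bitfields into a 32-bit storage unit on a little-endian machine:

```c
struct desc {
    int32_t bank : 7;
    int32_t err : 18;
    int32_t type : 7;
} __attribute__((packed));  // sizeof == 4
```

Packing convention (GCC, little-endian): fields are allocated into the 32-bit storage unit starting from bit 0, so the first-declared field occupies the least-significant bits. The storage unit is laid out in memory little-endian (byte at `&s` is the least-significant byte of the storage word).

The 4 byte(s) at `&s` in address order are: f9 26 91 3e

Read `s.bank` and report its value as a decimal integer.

-7

[0]=0xf9 [1]=0x26 [2]=0x91 [3]=0x3e (little-endian) → word 0x3e9126f9
bank [0+:7] = (word>>0) & 0x7f = 121  ←
err [7+:18] = (word>>7) & 0x3ffff = 74317
type [25+:7] = (word>>25) & 0x7f = 31
bank signed 7b, MSB=1: 121 - 128 = -7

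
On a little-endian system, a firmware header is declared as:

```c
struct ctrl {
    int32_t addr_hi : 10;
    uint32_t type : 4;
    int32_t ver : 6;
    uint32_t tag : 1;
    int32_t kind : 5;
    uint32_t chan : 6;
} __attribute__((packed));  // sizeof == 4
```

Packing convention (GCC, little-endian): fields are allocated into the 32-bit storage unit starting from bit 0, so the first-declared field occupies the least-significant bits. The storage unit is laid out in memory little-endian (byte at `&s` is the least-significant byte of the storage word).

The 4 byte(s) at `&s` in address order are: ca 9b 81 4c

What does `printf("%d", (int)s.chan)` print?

19

[0]=0xca [1]=0x9b [2]=0x81 [3]=0x4c (little-endian) → word 0x4c819bca
addr_hi:10 @ bit 0 → (0x4c819bca>>0)&0x3ff = 0x3ca
type:4 @ bit 10 → (0x4c819bca>>10)&0xf = 0x6
ver:6 @ bit 14 → (0x4c819bca>>14)&0x3f = 0x6
tag:1 @ bit 20 → (0x4c819bca>>20)&0x1 = 0x0
kind:5 @ bit 21 → (0x4c819bca>>21)&0x1f = 0x4
chan:6 @ bit 26 → (0x4c819bca>>26)&0x3f = 0x13  ←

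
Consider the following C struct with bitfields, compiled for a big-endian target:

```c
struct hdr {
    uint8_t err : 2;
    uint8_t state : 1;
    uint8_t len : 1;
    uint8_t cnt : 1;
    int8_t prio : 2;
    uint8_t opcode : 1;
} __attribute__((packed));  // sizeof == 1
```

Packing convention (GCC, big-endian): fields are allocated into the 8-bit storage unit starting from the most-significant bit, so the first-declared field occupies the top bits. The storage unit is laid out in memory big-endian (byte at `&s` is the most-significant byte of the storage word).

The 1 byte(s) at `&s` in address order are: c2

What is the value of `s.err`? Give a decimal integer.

[0]=0xc2 (big-endian) → word 0xc2
err:2 @ bit 6 → (0xc2>>6)&0x3 = 0x3  ←
state:1 @ bit 5 → (0xc2>>5)&0x1 = 0x0
len:1 @ bit 4 → (0xc2>>4)&0x1 = 0x0
cnt:1 @ bit 3 → (0xc2>>3)&0x1 = 0x0
prio:2 @ bit 1 → (0xc2>>1)&0x3 = 0x1
opcode:1 @ bit 0 → (0xc2>>0)&0x1 = 0x0

3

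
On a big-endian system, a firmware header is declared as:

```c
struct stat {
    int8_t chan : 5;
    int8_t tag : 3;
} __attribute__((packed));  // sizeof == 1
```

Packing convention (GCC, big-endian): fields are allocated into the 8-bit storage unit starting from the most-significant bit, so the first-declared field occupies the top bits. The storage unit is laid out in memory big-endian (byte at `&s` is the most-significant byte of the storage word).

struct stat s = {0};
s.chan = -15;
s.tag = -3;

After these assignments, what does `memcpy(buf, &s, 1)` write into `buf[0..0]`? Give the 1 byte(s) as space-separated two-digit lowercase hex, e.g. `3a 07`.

8d

chan (5b) val=-15 bits=0x11 at bit 3: 0x88
tag (3b) val=-3 bits=0x5 at bit 0: 0x8d
word = 0x8d → big-endian bytes:
  [0]=0x8d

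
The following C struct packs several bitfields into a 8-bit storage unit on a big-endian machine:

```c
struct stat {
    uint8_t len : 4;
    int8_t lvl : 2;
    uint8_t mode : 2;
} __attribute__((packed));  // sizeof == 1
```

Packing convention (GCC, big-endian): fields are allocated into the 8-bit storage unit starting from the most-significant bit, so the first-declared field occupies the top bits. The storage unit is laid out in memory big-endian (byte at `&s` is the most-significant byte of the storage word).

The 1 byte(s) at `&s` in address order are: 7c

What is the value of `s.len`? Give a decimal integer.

7

[0]=0x7c (big-endian) → word 0x7c
len [4+:4] = (word>>4) & 0xf = 7  ←
lvl [2+:2] = (word>>2) & 0x3 = 3
mode [0+:2] = (word>>0) & 0x3 = 0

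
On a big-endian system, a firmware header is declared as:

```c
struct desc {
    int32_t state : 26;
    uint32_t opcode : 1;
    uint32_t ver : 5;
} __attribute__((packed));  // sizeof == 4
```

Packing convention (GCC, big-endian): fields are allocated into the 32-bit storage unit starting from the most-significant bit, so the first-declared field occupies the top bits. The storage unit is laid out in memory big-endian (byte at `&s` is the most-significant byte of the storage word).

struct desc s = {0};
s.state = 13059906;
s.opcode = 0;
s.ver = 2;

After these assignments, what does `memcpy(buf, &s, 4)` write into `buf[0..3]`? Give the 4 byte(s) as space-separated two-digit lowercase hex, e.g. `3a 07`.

31 d1 d0 82

state (26b) val=13059906 bits=0xc74742 at bit 6: 0x31d1d080
opcode (1b) val=0 bits=0x0 at bit 5: 0x31d1d080
ver (5b) val=2 bits=0x2 at bit 0: 0x31d1d082
word = 0x31d1d082 → big-endian bytes:
  [0]=0x31  [1]=0xd1  [2]=0xd0  [3]=0x82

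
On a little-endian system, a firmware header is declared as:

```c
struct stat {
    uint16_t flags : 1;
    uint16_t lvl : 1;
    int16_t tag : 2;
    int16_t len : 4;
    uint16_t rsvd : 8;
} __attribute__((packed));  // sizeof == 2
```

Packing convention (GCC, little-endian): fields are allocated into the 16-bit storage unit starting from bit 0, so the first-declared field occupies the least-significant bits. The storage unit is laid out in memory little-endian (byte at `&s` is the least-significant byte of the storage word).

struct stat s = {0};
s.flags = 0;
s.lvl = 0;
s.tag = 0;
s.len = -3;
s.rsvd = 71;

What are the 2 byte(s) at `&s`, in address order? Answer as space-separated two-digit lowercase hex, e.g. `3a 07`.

flags:1 = 0 → 0x0 << 0 → word 0x0000
lvl:1 = 0 → 0x0 << 1 → word 0x0000
tag:2 = 0 → 0x0 << 2 → word 0x0000
len:4 = -3 → 0xd << 4 → word 0x00d0
rsvd:8 = 71 → 0x47 << 8 → word 0x47d0
word = 0x47d0 → little-endian bytes:
  [0]=0xd0  [1]=0x47

d0 47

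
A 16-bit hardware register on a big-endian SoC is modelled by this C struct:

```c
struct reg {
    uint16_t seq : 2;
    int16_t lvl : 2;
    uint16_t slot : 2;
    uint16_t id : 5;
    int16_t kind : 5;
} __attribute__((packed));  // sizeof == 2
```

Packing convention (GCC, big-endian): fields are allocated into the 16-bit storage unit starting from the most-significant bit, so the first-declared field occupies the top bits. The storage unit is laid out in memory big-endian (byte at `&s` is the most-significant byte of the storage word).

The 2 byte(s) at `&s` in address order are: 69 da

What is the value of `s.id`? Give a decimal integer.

14

[0]=0x69 [1]=0xda (big-endian) → word 0x69da
seq [14+:2] = (word>>14) & 0x3 = 1
lvl [12+:2] = (word>>12) & 0x3 = 2
slot [10+:2] = (word>>10) & 0x3 = 2
id [5+:5] = (word>>5) & 0x1f = 14  ←
kind [0+:5] = (word>>0) & 0x1f = 26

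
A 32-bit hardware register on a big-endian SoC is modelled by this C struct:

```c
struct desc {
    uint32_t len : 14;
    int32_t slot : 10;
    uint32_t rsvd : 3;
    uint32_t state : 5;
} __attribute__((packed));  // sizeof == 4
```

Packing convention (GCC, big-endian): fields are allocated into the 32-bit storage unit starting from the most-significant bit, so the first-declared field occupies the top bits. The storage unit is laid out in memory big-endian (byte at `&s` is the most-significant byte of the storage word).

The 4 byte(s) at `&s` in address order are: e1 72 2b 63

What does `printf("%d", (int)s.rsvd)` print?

[0]=0xe1 [1]=0x72 [2]=0x2b [3]=0x63 (big-endian) → word 0xe1722b63
len [18+:14] = (word>>18) & 0x3fff = 14428
slot [8+:10] = (word>>8) & 0x3ff = 555
rsvd [5+:3] = (word>>5) & 0x7 = 3  ←
state [0+:5] = (word>>0) & 0x1f = 3

3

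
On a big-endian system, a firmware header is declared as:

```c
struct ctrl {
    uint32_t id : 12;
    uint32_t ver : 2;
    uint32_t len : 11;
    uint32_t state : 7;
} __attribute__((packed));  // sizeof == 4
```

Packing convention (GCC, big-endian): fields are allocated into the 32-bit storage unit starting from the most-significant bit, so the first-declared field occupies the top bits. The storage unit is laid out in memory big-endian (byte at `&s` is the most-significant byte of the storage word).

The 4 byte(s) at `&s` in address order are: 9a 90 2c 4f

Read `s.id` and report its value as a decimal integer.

[0]=0x9a [1]=0x90 [2]=0x2c [3]=0x4f (big-endian) → word 0x9a902c4f
id [20+:12] = (word>>20) & 0xfff = 2473  ←
ver [18+:2] = (word>>18) & 0x3 = 0
len [7+:11] = (word>>7) & 0x7ff = 88
state [0+:7] = (word>>0) & 0x7f = 79

2473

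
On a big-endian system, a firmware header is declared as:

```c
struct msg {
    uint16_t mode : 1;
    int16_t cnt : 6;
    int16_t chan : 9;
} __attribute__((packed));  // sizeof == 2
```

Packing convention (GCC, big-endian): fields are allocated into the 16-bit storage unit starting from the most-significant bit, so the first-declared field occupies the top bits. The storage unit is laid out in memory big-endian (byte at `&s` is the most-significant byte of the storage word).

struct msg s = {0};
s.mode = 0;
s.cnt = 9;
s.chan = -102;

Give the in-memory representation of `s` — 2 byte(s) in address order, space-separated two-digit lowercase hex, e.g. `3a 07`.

mode (1b) val=0 bits=0x0 at bit 15: 0x0000
cnt (6b) val=9 bits=0x9 at bit 9: 0x1200
chan (9b) val=-102 bits=0x19a at bit 0: 0x139a
word = 0x139a → big-endian bytes:
  [0]=0x13  [1]=0x9a

13 9a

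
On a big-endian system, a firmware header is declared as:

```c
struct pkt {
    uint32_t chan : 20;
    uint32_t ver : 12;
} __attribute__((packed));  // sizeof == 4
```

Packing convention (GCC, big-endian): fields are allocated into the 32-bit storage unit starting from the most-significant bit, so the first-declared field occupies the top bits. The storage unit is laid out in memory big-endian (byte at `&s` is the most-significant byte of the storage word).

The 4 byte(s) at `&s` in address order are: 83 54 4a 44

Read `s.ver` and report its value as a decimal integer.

[0]=0x83 [1]=0x54 [2]=0x4a [3]=0x44 (big-endian) → word 0x83544a44
chan [12+:20] = (word>>12) & 0xfffff = 537924
ver [0+:12] = (word>>0) & 0xfff = 2628  ←

2628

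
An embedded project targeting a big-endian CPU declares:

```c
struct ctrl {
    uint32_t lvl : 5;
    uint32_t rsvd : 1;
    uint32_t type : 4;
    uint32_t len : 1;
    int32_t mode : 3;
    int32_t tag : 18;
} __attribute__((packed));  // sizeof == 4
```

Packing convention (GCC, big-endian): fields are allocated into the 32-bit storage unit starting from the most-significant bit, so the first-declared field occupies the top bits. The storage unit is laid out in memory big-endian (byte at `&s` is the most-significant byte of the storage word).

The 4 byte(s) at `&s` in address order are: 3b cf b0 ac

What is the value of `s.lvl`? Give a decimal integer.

[0]=0x3b [1]=0xcf [2]=0xb0 [3]=0xac (big-endian) → word 0x3bcfb0ac
lvl:5 @ bit 27 → (0x3bcfb0ac>>27)&0x1f = 0x7  ←
rsvd:1 @ bit 26 → (0x3bcfb0ac>>26)&0x1 = 0x0
type:4 @ bit 22 → (0x3bcfb0ac>>22)&0xf = 0xf
len:1 @ bit 21 → (0x3bcfb0ac>>21)&0x1 = 0x0
mode:3 @ bit 18 → (0x3bcfb0ac>>18)&0x7 = 0x3
tag:18 @ bit 0 → (0x3bcfb0ac>>0)&0x3ffff = 0x3b0ac

7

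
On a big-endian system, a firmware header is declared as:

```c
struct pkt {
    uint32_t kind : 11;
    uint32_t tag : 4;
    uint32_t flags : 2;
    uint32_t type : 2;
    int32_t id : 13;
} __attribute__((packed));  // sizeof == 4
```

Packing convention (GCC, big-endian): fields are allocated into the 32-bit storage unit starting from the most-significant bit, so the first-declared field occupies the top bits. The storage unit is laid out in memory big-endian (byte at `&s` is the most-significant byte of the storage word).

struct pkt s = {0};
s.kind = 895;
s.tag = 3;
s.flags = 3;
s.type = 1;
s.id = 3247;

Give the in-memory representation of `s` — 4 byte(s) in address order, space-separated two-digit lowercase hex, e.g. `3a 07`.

[21+:11] kind=895 & 0x7ff = 0x37f; word=0x6fe00000
[17+:4] tag=3 & 0xf = 0x3; word=0x6fe60000
[15+:2] flags=3 & 0x3 = 0x3; word=0x6fe78000
[13+:2] type=1 & 0x3 = 0x1; word=0x6fe7a000
[0+:13] id=3247 & 0x1fff = 0xcaf; word=0x6fe7acaf
word = 0x6fe7acaf → big-endian bytes:
  [0]=0x6f  [1]=0xe7  [2]=0xac  [3]=0xaf

6f e7 ac af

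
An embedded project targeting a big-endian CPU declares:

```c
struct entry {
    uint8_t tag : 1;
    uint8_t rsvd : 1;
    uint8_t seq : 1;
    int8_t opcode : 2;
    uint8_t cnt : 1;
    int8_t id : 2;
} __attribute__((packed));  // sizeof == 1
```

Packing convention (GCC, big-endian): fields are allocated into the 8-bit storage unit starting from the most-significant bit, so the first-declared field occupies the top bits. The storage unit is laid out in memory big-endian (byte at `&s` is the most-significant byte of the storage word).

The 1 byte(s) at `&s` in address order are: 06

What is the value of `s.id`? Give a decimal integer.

[0]=0x06 (big-endian) → word 0x06
tag:1 @ bit 7 → (0x06>>7)&0x1 = 0x0
rsvd:1 @ bit 6 → (0x06>>6)&0x1 = 0x0
seq:1 @ bit 5 → (0x06>>5)&0x1 = 0x0
opcode:2 @ bit 3 → (0x06>>3)&0x3 = 0x0
cnt:1 @ bit 2 → (0x06>>2)&0x1 = 0x1
id:2 @ bit 0 → (0x06>>0)&0x3 = 0x2  ←
id signed 2b, MSB=1: 2 - 4 = -2

-2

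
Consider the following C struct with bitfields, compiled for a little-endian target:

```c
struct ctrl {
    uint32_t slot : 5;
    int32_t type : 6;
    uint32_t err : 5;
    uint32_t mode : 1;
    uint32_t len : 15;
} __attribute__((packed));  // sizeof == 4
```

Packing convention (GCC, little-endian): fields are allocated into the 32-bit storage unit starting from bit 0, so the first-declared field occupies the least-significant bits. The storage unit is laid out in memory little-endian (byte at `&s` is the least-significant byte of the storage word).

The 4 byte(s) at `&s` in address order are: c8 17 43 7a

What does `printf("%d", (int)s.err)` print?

[0]=0xc8 [1]=0x17 [2]=0x43 [3]=0x7a (little-endian) → word 0x7a4317c8
slot [0+:5] = (word>>0) & 0x1f = 8
type [5+:6] = (word>>5) & 0x3f = 62
err [11+:5] = (word>>11) & 0x1f = 2  ←
mode [16+:1] = (word>>16) & 0x1 = 1
len [17+:15] = (word>>17) & 0x7fff = 15649

2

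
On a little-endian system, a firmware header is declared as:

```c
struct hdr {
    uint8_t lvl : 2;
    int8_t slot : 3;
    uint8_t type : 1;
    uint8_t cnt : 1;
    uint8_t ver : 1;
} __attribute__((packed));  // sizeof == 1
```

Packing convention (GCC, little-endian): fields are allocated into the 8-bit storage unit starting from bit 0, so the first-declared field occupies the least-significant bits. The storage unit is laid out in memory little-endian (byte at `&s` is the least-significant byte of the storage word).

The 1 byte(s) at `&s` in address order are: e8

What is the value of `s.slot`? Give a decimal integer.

[0]=0xe8 (little-endian) → word 0xe8
lvl [0+:2] = (word>>0) & 0x3 = 0
slot [2+:3] = (word>>2) & 0x7 = 2  ←
type [5+:1] = (word>>5) & 0x1 = 1
cnt [6+:1] = (word>>6) & 0x1 = 1
ver [7+:1] = (word>>7) & 0x1 = 1
slot signed 3b, MSB=0: value = 2

2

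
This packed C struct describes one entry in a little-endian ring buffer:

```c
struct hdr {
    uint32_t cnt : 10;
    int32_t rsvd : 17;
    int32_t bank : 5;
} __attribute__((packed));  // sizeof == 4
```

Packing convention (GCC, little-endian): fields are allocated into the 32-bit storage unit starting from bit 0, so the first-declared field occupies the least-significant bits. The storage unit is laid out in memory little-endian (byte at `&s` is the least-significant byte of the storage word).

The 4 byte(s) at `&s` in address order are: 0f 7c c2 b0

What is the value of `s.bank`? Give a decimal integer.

[0]=0x0f [1]=0x7c [2]=0xc2 [3]=0xb0 (little-endian) → word 0xb0c27c0f
cnt:10 @ bit 0 → (0xb0c27c0f>>0)&0x3ff = 0xf
rsvd:17 @ bit 10 → (0xb0c27c0f>>10)&0x1ffff = 0x309f
bank:5 @ bit 27 → (0xb0c27c0f>>27)&0x1f = 0x16  ←
bank signed 5b, MSB=1: 22 - 32 = -10

-10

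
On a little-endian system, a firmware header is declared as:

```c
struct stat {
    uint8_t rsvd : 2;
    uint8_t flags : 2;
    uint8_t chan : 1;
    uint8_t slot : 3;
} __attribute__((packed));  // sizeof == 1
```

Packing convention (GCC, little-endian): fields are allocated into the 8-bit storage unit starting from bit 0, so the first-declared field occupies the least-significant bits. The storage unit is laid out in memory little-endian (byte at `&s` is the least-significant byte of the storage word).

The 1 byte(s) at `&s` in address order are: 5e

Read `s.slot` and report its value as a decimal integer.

2

[0]=0x5e (little-endian) → word 0x5e
rsvd [0+:2] = (word>>0) & 0x3 = 2
flags [2+:2] = (word>>2) & 0x3 = 3
chan [4+:1] = (word>>4) & 0x1 = 1
slot [5+:3] = (word>>5) & 0x7 = 2  ←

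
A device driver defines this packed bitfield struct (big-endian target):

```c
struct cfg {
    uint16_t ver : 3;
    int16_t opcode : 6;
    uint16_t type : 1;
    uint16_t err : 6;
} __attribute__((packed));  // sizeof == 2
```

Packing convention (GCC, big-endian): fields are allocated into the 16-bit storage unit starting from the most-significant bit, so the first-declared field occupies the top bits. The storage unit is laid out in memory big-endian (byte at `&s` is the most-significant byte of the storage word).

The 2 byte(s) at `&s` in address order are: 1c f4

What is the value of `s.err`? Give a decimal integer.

[0]=0x1c [1]=0xf4 (big-endian) → word 0x1cf4
ver:3 @ bit 13 → (0x1cf4>>13)&0x7 = 0x0
opcode:6 @ bit 7 → (0x1cf4>>7)&0x3f = 0x39
type:1 @ bit 6 → (0x1cf4>>6)&0x1 = 0x1
err:6 @ bit 0 → (0x1cf4>>0)&0x3f = 0x34  ←

52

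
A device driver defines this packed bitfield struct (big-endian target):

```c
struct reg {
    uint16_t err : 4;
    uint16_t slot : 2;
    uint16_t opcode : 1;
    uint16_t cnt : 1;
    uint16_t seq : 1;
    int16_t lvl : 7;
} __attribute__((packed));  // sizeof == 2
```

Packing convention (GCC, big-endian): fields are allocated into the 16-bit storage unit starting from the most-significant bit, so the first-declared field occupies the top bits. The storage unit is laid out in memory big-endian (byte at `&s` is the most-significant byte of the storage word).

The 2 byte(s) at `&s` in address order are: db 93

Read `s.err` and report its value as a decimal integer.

13

[0]=0xdb [1]=0x93 (big-endian) → word 0xdb93
err [12+:4] = (word>>12) & 0xf = 13  ←
slot [10+:2] = (word>>10) & 0x3 = 2
opcode [9+:1] = (word>>9) & 0x1 = 1
cnt [8+:1] = (word>>8) & 0x1 = 1
seq [7+:1] = (word>>7) & 0x1 = 1
lvl [0+:7] = (word>>0) & 0x7f = 19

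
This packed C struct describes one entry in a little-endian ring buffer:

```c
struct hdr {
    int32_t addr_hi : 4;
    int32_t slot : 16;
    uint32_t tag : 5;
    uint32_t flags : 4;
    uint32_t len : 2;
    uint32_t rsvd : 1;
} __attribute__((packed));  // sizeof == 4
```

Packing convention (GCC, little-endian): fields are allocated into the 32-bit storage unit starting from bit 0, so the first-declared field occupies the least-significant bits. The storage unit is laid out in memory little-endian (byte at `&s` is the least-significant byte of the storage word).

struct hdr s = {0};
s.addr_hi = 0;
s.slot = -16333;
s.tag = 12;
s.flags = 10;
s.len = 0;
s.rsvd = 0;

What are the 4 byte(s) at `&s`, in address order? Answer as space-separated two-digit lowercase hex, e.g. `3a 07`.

30 03 cc 14

addr_hi:4 = 0 → 0x0 << 0 → word 0x00000000
slot:16 = -16333 → 0xc033 << 4 → word 0x000c0330
tag:5 = 12 → 0xc << 20 → word 0x00cc0330
flags:4 = 10 → 0xa << 25 → word 0x14cc0330
len:2 = 0 → 0x0 << 29 → word 0x14cc0330
rsvd:1 = 0 → 0x0 << 31 → word 0x14cc0330
word = 0x14cc0330 → little-endian bytes:
  [0]=0x30  [1]=0x03  [2]=0xcc  [3]=0x14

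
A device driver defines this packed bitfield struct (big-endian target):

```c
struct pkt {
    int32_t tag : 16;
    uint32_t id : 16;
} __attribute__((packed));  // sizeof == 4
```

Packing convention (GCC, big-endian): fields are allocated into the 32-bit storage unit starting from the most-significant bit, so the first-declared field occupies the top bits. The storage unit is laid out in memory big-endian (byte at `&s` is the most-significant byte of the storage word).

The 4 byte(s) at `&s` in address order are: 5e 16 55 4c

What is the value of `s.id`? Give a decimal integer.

21836

[0]=0x5e [1]=0x16 [2]=0x55 [3]=0x4c (big-endian) → word 0x5e16554c
tag:16 @ bit 16 → (0x5e16554c>>16)&0xffff = 0x5e16
id:16 @ bit 0 → (0x5e16554c>>0)&0xffff = 0x554c  ←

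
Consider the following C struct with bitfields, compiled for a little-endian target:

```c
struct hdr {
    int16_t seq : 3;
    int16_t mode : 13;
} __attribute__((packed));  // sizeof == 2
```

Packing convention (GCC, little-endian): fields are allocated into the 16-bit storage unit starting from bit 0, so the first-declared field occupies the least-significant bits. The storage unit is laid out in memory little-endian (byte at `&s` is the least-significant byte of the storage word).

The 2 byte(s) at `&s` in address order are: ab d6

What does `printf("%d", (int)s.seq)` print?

[0]=0xab [1]=0xd6 (little-endian) → word 0xd6ab
seq [0+:3] = (word>>0) & 0x7 = 3  ←
mode [3+:13] = (word>>3) & 0x1fff = 6869
seq signed 3b, MSB=0: value = 3

3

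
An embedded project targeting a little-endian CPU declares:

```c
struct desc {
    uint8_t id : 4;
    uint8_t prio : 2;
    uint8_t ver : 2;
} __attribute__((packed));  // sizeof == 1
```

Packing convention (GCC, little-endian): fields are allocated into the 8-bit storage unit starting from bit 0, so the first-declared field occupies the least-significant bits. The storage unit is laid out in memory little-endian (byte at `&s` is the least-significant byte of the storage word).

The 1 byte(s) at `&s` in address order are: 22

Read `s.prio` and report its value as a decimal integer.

2

[0]=0x22 (little-endian) → word 0x22
id [0+:4] = (word>>0) & 0xf = 2
prio [4+:2] = (word>>4) & 0x3 = 2  ←
ver [6+:2] = (word>>6) & 0x3 = 0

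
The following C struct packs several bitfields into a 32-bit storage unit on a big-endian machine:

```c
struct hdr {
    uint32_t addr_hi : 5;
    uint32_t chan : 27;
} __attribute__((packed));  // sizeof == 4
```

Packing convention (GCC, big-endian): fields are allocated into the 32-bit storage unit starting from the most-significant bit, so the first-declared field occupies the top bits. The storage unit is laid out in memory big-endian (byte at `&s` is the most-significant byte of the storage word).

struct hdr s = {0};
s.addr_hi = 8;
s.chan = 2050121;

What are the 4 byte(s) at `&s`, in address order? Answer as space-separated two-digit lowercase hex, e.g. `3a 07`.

40 1f 48 49

addr_hi:5 = 8 → 0x8 << 27 → word 0x40000000
chan:27 = 2050121 → 0x1f4849 << 0 → word 0x401f4849
word = 0x401f4849 → big-endian bytes:
  [0]=0x40  [1]=0x1f  [2]=0x48  [3]=0x49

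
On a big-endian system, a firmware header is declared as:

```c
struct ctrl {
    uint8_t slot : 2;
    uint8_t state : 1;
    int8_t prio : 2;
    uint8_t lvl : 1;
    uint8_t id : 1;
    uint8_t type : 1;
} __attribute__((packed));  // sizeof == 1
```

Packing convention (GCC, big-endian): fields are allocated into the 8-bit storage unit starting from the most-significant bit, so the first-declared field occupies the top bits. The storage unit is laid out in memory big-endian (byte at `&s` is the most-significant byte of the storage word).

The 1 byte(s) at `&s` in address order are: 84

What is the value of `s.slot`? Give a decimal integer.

2

[0]=0x84 (big-endian) → word 0x84
slot:2 @ bit 6 → (0x84>>6)&0x3 = 0x2  ←
state:1 @ bit 5 → (0x84>>5)&0x1 = 0x0
prio:2 @ bit 3 → (0x84>>3)&0x3 = 0x0
lvl:1 @ bit 2 → (0x84>>2)&0x1 = 0x1
id:1 @ bit 1 → (0x84>>1)&0x1 = 0x0
type:1 @ bit 0 → (0x84>>0)&0x1 = 0x0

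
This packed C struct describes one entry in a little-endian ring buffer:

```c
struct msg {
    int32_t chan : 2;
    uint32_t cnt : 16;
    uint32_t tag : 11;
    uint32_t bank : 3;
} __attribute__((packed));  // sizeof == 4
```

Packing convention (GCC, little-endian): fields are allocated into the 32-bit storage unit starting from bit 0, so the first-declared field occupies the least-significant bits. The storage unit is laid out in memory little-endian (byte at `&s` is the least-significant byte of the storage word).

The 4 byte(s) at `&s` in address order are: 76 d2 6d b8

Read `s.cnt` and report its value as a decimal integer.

29853

[0]=0x76 [1]=0xd2 [2]=0x6d [3]=0xb8 (little-endian) → word 0xb86dd276
chan:2 @ bit 0 → (0xb86dd276>>0)&0x3 = 0x2
cnt:16 @ bit 2 → (0xb86dd276>>2)&0xffff = 0x749d  ←
tag:11 @ bit 18 → (0xb86dd276>>18)&0x7ff = 0x61b
bank:3 @ bit 29 → (0xb86dd276>>29)&0x7 = 0x5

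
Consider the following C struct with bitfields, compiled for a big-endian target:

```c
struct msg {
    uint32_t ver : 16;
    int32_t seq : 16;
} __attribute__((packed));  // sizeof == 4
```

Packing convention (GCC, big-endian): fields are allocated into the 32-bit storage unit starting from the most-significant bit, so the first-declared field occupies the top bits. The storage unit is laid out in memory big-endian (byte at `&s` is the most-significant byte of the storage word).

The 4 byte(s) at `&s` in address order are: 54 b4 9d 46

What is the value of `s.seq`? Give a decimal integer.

-25274

[0]=0x54 [1]=0xb4 [2]=0x9d [3]=0x46 (big-endian) → word 0x54b49d46
ver:16 @ bit 16 → (0x54b49d46>>16)&0xffff = 0x54b4
seq:16 @ bit 0 → (0x54b49d46>>0)&0xffff = 0x9d46  ←
seq signed 16b, MSB=1: 40262 - 65536 = -25274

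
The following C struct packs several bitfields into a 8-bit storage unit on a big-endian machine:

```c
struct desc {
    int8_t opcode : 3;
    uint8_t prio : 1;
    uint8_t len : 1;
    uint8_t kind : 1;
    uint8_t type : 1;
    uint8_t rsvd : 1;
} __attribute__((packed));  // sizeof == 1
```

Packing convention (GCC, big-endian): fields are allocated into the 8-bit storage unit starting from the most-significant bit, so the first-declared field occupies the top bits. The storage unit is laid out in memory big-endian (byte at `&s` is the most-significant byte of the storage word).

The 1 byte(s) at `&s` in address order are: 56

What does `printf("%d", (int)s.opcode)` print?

[0]=0x56 (big-endian) → word 0x56
opcode:3 @ bit 5 → (0x56>>5)&0x7 = 0x2  ←
prio:1 @ bit 4 → (0x56>>4)&0x1 = 0x1
len:1 @ bit 3 → (0x56>>3)&0x1 = 0x0
kind:1 @ bit 2 → (0x56>>2)&0x1 = 0x1
type:1 @ bit 1 → (0x56>>1)&0x1 = 0x1
rsvd:1 @ bit 0 → (0x56>>0)&0x1 = 0x0
opcode signed 3b, MSB=0: value = 2

2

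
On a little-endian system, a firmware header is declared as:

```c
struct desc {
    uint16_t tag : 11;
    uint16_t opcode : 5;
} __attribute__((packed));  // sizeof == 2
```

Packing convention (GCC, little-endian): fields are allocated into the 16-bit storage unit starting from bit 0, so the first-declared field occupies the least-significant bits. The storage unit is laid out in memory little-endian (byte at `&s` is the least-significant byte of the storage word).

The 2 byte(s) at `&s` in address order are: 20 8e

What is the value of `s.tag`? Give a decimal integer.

[0]=0x20 [1]=0x8e (little-endian) → word 0x8e20
tag:11 @ bit 0 → (0x8e20>>0)&0x7ff = 0x620  ←
opcode:5 @ bit 11 → (0x8e20>>11)&0x1f = 0x11

1568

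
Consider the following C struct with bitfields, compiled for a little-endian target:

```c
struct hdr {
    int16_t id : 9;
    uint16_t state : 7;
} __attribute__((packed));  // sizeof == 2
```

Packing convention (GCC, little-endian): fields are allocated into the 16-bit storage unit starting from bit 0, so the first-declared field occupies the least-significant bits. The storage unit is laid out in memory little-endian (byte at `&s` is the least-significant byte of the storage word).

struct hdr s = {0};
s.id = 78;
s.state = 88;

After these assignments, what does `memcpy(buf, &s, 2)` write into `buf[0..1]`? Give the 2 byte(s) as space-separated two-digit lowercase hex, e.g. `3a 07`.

4e b0

id:9 = 78 → 0x4e << 0 → word 0x004e
state:7 = 88 → 0x58 << 9 → word 0xb04e
word = 0xb04e → little-endian bytes:
  [0]=0x4e  [1]=0xb0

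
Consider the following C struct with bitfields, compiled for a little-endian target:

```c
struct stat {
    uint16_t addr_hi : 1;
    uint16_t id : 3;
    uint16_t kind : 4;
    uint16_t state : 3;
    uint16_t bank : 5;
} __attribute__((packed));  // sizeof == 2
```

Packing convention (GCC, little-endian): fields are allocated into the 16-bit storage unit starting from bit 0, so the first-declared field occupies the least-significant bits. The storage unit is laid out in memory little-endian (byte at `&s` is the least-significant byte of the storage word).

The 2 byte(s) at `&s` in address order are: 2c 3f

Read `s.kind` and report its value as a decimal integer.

[0]=0x2c [1]=0x3f (little-endian) → word 0x3f2c
addr_hi:1 @ bit 0 → (0x3f2c>>0)&0x1 = 0x0
id:3 @ bit 1 → (0x3f2c>>1)&0x7 = 0x6
kind:4 @ bit 4 → (0x3f2c>>4)&0xf = 0x2  ←
state:3 @ bit 8 → (0x3f2c>>8)&0x7 = 0x7
bank:5 @ bit 11 → (0x3f2c>>11)&0x1f = 0x7

2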